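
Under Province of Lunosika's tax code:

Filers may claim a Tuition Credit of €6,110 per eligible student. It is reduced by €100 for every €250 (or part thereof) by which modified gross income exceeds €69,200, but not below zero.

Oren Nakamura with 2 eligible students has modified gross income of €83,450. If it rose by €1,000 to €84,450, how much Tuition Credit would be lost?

At €83,450 — base = 2 × €6,110 = €12,220. income exceeds €69,200 by €14,250, which is 57 full-or-partial €250 increments; reduction = 57 × €100 = €5,700, leaving €6,520.
At €84,450 — base = 2 × €6,110 = €12,220. income exceeds €69,200 by €15,250, which is 61 full-or-partial €250 increments; reduction = 61 × €100 = €6,100, leaving €6,120.
Lost: €6,520 − €6,120 = €400.

€400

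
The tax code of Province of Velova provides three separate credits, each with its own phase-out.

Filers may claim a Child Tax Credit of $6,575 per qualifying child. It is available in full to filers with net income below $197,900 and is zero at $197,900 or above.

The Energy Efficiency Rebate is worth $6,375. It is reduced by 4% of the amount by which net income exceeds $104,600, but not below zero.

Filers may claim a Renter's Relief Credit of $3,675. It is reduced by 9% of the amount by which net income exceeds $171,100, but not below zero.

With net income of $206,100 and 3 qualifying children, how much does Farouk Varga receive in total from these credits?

Child Tax Credit: base = 3 × $6,575 = $19,725. $206,100 meets or exceeds the $197,900 cutoff, so the credit is $0.
Energy Efficiency Rebate: 4% of the $101,500 excess over $104,600 is $4,060; credit = $6,375 − $4,060 = $2,315.
Renter's Relief Credit: 9% of the $35,000 excess over $171,100 is $3,150; credit = $3,675 − $3,150 = $525.
Total: $0 + $2,315 + $525 = $2,840.

$2,840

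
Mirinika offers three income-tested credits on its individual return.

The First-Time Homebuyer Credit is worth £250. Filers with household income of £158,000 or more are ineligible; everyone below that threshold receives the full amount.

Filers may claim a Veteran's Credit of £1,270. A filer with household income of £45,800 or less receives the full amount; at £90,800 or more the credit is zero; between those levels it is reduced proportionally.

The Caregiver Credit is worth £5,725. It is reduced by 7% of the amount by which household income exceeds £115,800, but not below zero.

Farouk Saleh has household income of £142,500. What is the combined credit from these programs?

First-Time Homebuyer Credit: £142,500 is below the £158,000 cutoff, so the full £250 applies.
Veteran's Credit: £142,500 is at or above £90,800, so the credit is £0.
Caregiver Credit: 7% of the £26,700 excess over £115,800 is £1,869; credit = £5,725 − £1,869 = £3,856.
Total: £250 + £0 + £3,856 = £4,106.

£4,106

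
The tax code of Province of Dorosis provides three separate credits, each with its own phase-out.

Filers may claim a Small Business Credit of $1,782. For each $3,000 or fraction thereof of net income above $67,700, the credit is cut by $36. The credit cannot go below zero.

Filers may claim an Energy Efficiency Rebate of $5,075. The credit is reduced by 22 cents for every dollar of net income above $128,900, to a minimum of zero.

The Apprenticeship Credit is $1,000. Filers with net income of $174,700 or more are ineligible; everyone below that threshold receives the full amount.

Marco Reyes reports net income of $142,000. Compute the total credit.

Small Business Credit: income exceeds $67,700 by $74,300, which is 25 full-or-partial $3,000 increments; reduction = 25 × $36 = $900, leaving $882.
Energy Efficiency Rebate: 22% of the $13,100 excess over $128,900 is $2,882; credit = $5,075 − $2,882 = $2,193.
Apprenticeship Credit: $142,000 is below the $174,700 cutoff, so the full $1,000 applies.
Total: $882 + $2,193 + $1,000 = $4,075.

$4,075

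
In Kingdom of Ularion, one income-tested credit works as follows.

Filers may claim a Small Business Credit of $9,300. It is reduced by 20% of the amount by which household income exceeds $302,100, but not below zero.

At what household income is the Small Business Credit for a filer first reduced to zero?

$348,600

The credit falls by 20% of each dollar above $302,100, so it reaches zero when the excess is $9,300 / 20% = $46,500: income = $302,100 + $46,500 = $348,600.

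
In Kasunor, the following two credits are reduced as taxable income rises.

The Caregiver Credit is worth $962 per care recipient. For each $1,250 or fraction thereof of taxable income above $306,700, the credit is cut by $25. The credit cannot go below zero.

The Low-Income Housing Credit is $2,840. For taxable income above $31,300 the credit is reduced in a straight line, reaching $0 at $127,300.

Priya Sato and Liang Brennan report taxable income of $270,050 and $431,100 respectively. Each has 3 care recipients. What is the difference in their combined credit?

$2,500

Priya ($270,050): Caregiver Credit: base = 3 × $962 = $2,886. $270,050 is at or below the $306,700 threshold, so the full $2,886 applies. Low-Income Housing Credit: $270,050 is at or above $127,300, so the credit is $0. total $2,886 + $0 = $2,886
Liang ($431,100): Caregiver Credit: base = 3 × $962 = $2,886. income exceeds $306,700 by $124,400, which is 100 full-or-partial $1,250 increments; reduction = 100 × $25 = $2,500, leaving $386. Low-Income Housing Credit: $431,100 is at or above $127,300, so the credit is $0. total $386 + $0 = $386
Difference: |$2,886 − $386| = $2,500.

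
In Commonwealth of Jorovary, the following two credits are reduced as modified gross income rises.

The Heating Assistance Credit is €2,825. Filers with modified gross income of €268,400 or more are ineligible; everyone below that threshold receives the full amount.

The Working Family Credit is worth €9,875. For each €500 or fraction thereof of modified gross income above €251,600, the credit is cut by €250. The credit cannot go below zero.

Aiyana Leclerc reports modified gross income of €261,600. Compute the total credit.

€7,700

Heating Assistance Credit: €261,600 is below the €268,400 cutoff, so the full €2,825 applies.
Working Family Credit: income exceeds €251,600 by €10,000, which is 20 full-or-partial €500 increments; reduction = 20 × €250 = €5,000, leaving €4,875.
Total: €2,825 + €4,875 = €7,700.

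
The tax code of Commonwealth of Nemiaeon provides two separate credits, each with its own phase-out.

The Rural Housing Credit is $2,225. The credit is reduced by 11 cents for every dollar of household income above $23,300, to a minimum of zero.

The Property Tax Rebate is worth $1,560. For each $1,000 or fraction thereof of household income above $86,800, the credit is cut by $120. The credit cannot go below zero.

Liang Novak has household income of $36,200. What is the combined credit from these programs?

$2,366

Rural Housing Credit: 11% of the $12,900 excess over $23,300 is $1,419; credit = $2,225 − $1,419 = $806.
Property Tax Rebate: $36,200 is at or below the $86,800 threshold, so the full $1,560 applies.
Total: $806 + $1,560 = $2,366.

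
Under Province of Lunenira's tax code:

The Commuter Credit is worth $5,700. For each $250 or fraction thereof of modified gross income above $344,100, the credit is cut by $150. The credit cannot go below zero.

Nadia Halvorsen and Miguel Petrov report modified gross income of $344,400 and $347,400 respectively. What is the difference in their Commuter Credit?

$1,800

Nadia ($344,400): Commuter Credit: income exceeds $344,100 by $300, which is 2 full-or-partial $250 increments; reduction = 2 × $150 = $300, leaving $5,400.
Miguel ($347,400): Commuter Credit: income exceeds $344,100 by $3,300, which is 14 full-or-partial $250 increments; reduction = 14 × $150 = $2,100, leaving $3,600.
Difference: |$5,400 − $3,600| = $1,800.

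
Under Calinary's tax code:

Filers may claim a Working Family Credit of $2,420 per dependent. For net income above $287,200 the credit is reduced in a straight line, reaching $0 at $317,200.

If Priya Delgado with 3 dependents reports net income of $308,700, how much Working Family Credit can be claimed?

$2,057

Working Family Credit: base = 3 × $2,420 = $7,260. $308,700 is $21,500 into a $30,000 phase-out range, leaving 8,500/30,000 of the credit: $7,260 × 8,500/30,000 = $2,057.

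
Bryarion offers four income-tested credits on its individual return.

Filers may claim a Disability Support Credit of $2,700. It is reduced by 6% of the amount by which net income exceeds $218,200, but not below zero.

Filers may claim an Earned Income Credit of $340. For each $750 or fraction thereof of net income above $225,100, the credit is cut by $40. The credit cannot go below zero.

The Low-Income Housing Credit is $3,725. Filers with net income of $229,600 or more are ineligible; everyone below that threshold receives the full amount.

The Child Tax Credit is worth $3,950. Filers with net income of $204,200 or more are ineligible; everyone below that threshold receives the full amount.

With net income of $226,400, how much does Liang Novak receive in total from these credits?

Disability Support Credit: 6% of the $8,200 excess over $218,200 is $492; credit = $2,700 − $492 = $2,208.
Earned Income Credit: income exceeds $225,100 by $1,300, which is 2 full-or-partial $750 increments; reduction = 2 × $40 = $80, leaving $260.
Low-Income Housing Credit: $226,400 is below the $229,600 cutoff, so the full $3,725 applies.
Child Tax Credit: $226,400 meets or exceeds the $204,200 cutoff, so the credit is $0.
Total: $2,208 + $260 + $3,725 + $0 = $6,193.

$6,193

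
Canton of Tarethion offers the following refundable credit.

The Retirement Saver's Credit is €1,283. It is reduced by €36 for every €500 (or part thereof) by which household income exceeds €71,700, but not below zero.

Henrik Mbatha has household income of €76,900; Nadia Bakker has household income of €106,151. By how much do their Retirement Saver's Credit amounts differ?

€887

Henrik (€76,900): Retirement Saver's Credit: income exceeds €71,700 by €5,200, which is 11 full-or-partial €500 increments; reduction = 11 × €36 = €396, leaving €887.
Nadia (€106,151): Retirement Saver's Credit: income exceeds €71,700 by €34,451 → 69 increments × €36 = €2,484 ≥ base, so the credit is €0.
Difference: |€887 − €0| = €887.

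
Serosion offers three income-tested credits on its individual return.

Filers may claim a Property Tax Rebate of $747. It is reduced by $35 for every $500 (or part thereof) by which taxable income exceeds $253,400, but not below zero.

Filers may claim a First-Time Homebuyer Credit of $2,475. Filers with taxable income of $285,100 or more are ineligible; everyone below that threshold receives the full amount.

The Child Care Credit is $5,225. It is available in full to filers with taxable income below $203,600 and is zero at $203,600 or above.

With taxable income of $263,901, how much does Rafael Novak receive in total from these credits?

Property Tax Rebate: income exceeds $253,400 by $10,501 → 22 increments × $35 = $770 ≥ base, so the credit is $0.
First-Time Homebuyer Credit: $263,901 is below the $285,100 cutoff, so the full $2,475 applies.
Child Care Credit: $263,901 meets or exceeds the $203,600 cutoff, so the credit is $0.
Total: $0 + $2,475 + $0 = $2,475.

$2,475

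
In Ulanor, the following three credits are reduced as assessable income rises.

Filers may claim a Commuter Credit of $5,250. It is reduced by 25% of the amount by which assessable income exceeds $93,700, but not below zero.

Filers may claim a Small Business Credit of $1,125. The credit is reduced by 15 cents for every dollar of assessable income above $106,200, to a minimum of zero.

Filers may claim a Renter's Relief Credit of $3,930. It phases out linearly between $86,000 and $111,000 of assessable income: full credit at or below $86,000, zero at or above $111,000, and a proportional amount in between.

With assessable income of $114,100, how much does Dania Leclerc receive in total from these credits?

Commuter Credit: 25% of the $20,400 excess over $93,700 is $5,100; credit = $5,250 − $5,100 = $150.
Small Business Credit: 15% of the $7,900 excess over $106,200 is $1,185 ≥ base, so the credit is $0.
Renter's Relief Credit: $114,100 is at or above $111,000, so the credit is $0.
Total: $150 + $0 + $0 = $150.

$150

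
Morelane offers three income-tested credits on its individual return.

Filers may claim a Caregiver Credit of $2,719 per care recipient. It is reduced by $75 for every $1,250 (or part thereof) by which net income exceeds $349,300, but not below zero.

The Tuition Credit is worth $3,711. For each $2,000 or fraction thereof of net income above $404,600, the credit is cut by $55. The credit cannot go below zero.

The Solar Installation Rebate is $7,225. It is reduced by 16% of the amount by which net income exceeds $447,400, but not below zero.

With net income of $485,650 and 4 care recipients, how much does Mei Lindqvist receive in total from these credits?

$5,187

Caregiver Credit: base = 4 × $2,719 = $10,876. income exceeds $349,300 by $136,350, which is 110 full-or-partial $1,250 increments; reduction = 110 × $75 = $8,250, leaving $2,626.
Tuition Credit: income exceeds $404,600 by $81,050, which is 41 full-or-partial $2,000 increments; reduction = 41 × $55 = $2,255, leaving $1,456.
Solar Installation Rebate: 16% of the $38,250 excess over $447,400 is $6,120; credit = $7,225 − $6,120 = $1,105.
Total: $2,626 + $1,456 + $1,105 = $5,187.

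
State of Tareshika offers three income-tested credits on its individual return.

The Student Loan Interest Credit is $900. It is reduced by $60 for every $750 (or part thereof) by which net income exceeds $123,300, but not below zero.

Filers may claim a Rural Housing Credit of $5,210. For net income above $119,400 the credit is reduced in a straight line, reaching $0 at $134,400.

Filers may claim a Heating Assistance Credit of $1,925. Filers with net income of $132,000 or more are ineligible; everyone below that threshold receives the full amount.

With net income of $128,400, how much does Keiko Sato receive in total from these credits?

$4,489

Student Loan Interest Credit: income exceeds $123,300 by $5,100, which is 7 full-or-partial $750 increments; reduction = 7 × $60 = $420, leaving $480.
Rural Housing Credit: $128,400 is $9,000 into a $15,000 phase-out range, leaving 6,000/15,000 of the credit: $5,210 × 6,000/15,000 = $2,084.
Heating Assistance Credit: $128,400 is below the $132,000 cutoff, so the full $1,925 applies.
Total: $480 + $2,084 + $1,925 = $4,489.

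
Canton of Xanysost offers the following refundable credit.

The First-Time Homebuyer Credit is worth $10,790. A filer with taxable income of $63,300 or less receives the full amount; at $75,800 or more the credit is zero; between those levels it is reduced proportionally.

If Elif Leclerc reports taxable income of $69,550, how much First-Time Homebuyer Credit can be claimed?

First-Time Homebuyer Credit: $69,550 is $6,250 into a $12,500 phase-out range, leaving 6,250/12,500 of the credit: $10,790 × 6,250/12,500 = $5,395.

$5,395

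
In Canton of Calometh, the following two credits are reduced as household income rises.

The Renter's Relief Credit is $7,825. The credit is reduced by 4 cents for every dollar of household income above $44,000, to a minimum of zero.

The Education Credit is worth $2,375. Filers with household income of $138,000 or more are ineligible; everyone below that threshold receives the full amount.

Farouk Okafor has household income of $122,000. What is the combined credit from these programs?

$7,080

Renter's Relief Credit: 4% of the $78,000 excess over $44,000 is $3,120; credit = $7,825 − $3,120 = $4,705.
Education Credit: $122,000 is below the $138,000 cutoff, so the full $2,375 applies.
Total: $4,705 + $2,375 = $7,080.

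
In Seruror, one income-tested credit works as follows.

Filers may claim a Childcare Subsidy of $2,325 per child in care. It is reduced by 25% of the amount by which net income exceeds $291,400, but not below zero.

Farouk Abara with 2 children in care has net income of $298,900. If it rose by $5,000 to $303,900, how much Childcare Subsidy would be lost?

At $298,900 — base = 2 × $2,325 = $4,650. 25% of the $7,500 excess over $291,400 is $1,875; credit = $4,650 − $1,875 = $2,775.
At $303,900 — base = 2 × $2,325 = $4,650. 25% of the $12,500 excess over $291,400 is $3,125; credit = $4,650 − $3,125 = $1,525.
Lost: $2,775 − $1,525 = $1,250.

$1,250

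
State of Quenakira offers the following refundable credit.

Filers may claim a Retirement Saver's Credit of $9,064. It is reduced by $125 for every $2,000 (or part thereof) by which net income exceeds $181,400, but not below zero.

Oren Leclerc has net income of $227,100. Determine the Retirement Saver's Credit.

Retirement Saver's Credit: income exceeds $181,400 by $45,700, which is 23 full-or-partial $2,000 increments; reduction = 23 × $125 = $2,875, leaving $6,189.

$6,189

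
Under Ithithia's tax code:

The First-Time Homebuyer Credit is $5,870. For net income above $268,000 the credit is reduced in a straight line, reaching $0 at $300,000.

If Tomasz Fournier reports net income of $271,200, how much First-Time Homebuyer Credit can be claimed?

$5,283

First-Time Homebuyer Credit: $271,200 is $3,200 into a $32,000 phase-out range, leaving 28,800/32,000 of the credit: $5,870 × 28,800/32,000 = $5,283.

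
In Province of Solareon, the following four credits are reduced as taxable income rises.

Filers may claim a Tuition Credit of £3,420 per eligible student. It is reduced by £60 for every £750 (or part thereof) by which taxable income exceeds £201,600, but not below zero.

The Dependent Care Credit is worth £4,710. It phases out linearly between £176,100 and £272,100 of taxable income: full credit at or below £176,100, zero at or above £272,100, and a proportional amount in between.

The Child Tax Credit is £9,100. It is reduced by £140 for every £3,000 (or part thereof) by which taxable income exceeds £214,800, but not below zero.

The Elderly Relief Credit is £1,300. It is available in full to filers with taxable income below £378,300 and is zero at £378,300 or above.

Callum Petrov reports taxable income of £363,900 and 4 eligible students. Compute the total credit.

£4,060

Tuition Credit: base = 4 × £3,420 = £13,680. income exceeds £201,600 by £162,300, which is 217 full-or-partial £750 increments; reduction = 217 × £60 = £13,020, leaving £660.
Dependent Care Credit: £363,900 is at or above £272,100, so the credit is £0.
Child Tax Credit: income exceeds £214,800 by £149,100, which is 50 full-or-partial £3,000 increments; reduction = 50 × £140 = £7,000, leaving £2,100.
Elderly Relief Credit: £363,900 is below the £378,300 cutoff, so the full £1,300 applies.
Total: £660 + £0 + £2,100 + £1,300 = £4,060.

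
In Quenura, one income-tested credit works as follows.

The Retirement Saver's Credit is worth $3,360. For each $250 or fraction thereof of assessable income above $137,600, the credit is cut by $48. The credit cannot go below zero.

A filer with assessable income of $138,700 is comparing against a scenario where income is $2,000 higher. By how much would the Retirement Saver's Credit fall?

$384

At $138,700 — income exceeds $137,600 by $1,100, which is 5 full-or-partial $250 increments; reduction = 5 × $48 = $240, leaving $3,120.
At $140,700 — income exceeds $137,600 by $3,100, which is 13 full-or-partial $250 increments; reduction = 13 × $48 = $624, leaving $2,736.
Lost: $3,120 − $2,736 = $384.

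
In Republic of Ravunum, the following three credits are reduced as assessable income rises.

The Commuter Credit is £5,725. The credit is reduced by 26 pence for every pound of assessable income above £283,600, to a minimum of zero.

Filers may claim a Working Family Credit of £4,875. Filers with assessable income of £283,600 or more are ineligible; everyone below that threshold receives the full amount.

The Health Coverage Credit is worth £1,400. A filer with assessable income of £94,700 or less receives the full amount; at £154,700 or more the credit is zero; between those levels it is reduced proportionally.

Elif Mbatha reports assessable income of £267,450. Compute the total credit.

Commuter Credit: £267,450 is at or below the £283,600 threshold, so the full £5,725 applies.
Working Family Credit: £267,450 is below the £283,600 cutoff, so the full £4,875 applies.
Health Coverage Credit: £267,450 is at or above £154,700, so the credit is £0.
Total: £5,725 + £4,875 + £0 = £10,600.

£10,600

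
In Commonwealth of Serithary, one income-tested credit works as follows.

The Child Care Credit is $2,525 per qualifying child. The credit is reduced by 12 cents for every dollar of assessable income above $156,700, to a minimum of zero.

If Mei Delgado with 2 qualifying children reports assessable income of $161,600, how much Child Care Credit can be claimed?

Child Care Credit: base = 2 × $2,525 = $5,050. 12% of the $4,900 excess over $156,700 is $588; credit = $5,050 − $588 = $4,462.

$4,462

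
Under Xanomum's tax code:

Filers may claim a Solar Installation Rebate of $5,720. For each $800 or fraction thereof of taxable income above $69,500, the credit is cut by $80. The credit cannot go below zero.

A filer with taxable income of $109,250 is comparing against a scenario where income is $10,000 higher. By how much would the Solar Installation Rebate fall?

$1,040

At $109,250 — income exceeds $69,500 by $39,750, which is 50 full-or-partial $800 increments; reduction = 50 × $80 = $4,000, leaving $1,720.
At $119,250 — income exceeds $69,500 by $49,750, which is 63 full-or-partial $800 increments; reduction = 63 × $80 = $5,040, leaving $680.
Lost: $1,720 − $680 = $1,040.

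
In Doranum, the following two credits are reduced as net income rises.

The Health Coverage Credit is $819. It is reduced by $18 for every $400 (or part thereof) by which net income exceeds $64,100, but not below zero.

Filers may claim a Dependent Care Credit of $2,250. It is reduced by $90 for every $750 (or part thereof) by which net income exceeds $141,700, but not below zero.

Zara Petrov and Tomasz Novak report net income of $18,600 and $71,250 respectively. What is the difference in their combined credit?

$324

Zara ($18,600): Health Coverage Credit: $18,600 is at or below the $64,100 threshold, so the full $819 applies. Dependent Care Credit: $18,600 is at or below the $141,700 threshold, so the full $2,250 applies. total $819 + $2,250 = $3,069
Tomasz ($71,250): Health Coverage Credit: income exceeds $64,100 by $7,150, which is 18 full-or-partial $400 increments; reduction = 18 × $18 = $324, leaving $495. Dependent Care Credit: $71,250 is at or below the $141,700 threshold, so the full $2,250 applies. total $495 + $2,250 = $2,745
Difference: |$3,069 − $2,745| = $324.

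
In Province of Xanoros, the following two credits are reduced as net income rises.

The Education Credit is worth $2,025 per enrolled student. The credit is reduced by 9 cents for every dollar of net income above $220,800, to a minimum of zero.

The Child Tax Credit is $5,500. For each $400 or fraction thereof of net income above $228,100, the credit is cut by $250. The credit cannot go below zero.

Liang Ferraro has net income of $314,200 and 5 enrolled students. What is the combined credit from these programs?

Education Credit: base = 5 × $2,025 = $10,125. 9% of the $93,400 excess over $220,800 is $8,406; credit = $10,125 − $8,406 = $1,719.
Child Tax Credit: income exceeds $228,100 by $86,100 → 216 increments × $250 = $54,000 ≥ base, so the credit is $0.
Total: $1,719 + $0 = $1,719.

$1,719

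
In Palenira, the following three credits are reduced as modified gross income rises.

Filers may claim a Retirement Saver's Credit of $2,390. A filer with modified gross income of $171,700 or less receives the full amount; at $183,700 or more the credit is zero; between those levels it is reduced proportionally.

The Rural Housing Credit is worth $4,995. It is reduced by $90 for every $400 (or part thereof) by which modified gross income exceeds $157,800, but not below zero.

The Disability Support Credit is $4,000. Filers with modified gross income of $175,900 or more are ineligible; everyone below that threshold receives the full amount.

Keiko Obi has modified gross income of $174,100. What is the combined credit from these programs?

Retirement Saver's Credit: $174,100 is $2,400 into a $12,000 phase-out range, leaving 9,600/12,000 of the credit: $2,390 × 9,600/12,000 = $1,912.
Rural Housing Credit: income exceeds $157,800 by $16,300, which is 41 full-or-partial $400 increments; reduction = 41 × $90 = $3,690, leaving $1,305.
Disability Support Credit: $174,100 is below the $175,900 cutoff, so the full $4,000 applies.
Total: $1,912 + $1,305 + $4,000 = $7,217.

$7,217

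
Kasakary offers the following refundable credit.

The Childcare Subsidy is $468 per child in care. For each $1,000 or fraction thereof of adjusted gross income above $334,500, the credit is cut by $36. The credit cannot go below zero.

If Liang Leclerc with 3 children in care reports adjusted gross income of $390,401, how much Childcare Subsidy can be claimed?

$0

Childcare Subsidy: base = 3 × $468 = $1,404. income exceeds $334,500 by $55,901 → 56 increments × $36 = $2,016 ≥ base, so the credit is $0.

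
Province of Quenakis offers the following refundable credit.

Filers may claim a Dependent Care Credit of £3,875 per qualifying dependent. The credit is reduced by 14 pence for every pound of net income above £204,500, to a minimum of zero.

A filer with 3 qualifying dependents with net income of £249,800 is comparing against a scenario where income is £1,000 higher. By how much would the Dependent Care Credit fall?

£140

At £249,800 — base = 3 × £3,875 = £11,625. 14% of the £45,300 excess over £204,500 is £6,342; credit = £11,625 − £6,342 = £5,283.
At £250,800 — base = 3 × £3,875 = £11,625. 14% of the £46,300 excess over £204,500 is £6,482; credit = £11,625 − £6,482 = £5,143.
Lost: £5,283 − £5,143 = £140.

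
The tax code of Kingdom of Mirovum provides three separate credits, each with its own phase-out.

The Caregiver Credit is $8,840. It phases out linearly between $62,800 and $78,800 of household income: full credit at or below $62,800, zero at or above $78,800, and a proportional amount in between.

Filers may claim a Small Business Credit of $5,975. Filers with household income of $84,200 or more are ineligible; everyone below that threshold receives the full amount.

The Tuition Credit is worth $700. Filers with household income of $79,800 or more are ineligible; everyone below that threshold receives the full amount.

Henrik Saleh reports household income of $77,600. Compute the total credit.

$7,338

Caregiver Credit: $77,600 is $14,800 into a $16,000 phase-out range, leaving 1,200/16,000 of the credit: $8,840 × 1,200/16,000 = $663.
Small Business Credit: $77,600 is below the $84,200 cutoff, so the full $5,975 applies.
Tuition Credit: $77,600 is below the $79,800 cutoff, so the full $700 applies.
Total: $663 + $5,975 + $700 = $7,338.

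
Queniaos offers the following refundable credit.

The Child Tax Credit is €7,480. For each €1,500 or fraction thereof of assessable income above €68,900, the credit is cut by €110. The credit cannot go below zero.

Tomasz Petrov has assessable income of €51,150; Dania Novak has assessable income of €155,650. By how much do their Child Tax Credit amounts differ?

Tomasz (€51,150): Child Tax Credit: €51,150 is at or below the €68,900 threshold, so the full €7,480 applies.
Dania (€155,650): Child Tax Credit: income exceeds €68,900 by €86,750, which is 58 full-or-partial €1,500 increments; reduction = 58 × €110 = €6,380, leaving €1,100.
Difference: |€7,480 − €1,100| = €6,380.

€6,380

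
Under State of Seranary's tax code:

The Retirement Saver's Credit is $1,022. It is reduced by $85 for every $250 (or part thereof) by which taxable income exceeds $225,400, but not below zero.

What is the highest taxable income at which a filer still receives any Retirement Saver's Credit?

After 12 increments the reduction is 12 × $85 = $1,020, leaving $2; one more increment wipes it out. Increment 12 ends at excess 12 × $250 = $3,000, so the highest qualifying income is $225,400 + $3,000 = $228,400.

$228,400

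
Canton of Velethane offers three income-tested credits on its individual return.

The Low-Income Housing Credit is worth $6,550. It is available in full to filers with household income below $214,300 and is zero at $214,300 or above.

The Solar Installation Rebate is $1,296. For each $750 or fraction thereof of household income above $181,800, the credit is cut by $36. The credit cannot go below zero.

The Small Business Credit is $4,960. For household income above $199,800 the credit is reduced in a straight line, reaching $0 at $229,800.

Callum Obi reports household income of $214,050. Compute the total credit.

$9,154

Low-Income Housing Credit: $214,050 is below the $214,300 cutoff, so the full $6,550 applies.
Solar Installation Rebate: income exceeds $181,800 by $32,250 → 43 increments × $36 = $1,548 ≥ base, so the credit is $0.
Small Business Credit: $214,050 is $14,250 into a $30,000 phase-out range, leaving 15,750/30,000 of the credit: $4,960 × 15,750/30,000 = $2,604.
Total: $6,550 + $0 + $2,604 = $9,154.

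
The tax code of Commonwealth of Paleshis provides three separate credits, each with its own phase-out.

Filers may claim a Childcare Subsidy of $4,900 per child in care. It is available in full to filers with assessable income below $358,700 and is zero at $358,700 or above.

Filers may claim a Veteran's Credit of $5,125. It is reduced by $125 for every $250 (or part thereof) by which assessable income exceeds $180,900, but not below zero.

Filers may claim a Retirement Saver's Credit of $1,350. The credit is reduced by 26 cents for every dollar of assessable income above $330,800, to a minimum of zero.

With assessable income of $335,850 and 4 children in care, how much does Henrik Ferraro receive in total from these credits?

Childcare Subsidy: base = 4 × $4,900 = $19,600. $335,850 is below the $358,700 cutoff, so the full $19,600 applies.
Veteran's Credit: income exceeds $180,900 by $154,950 → 620 increments × $125 = $77,500 ≥ base, so the credit is $0.
Retirement Saver's Credit: 26% of the $5,050 excess over $330,800 is $1,313; credit = $1,350 − $1,313 = $37.
Total: $19,600 + $0 + $37 = $19,637.

$19,637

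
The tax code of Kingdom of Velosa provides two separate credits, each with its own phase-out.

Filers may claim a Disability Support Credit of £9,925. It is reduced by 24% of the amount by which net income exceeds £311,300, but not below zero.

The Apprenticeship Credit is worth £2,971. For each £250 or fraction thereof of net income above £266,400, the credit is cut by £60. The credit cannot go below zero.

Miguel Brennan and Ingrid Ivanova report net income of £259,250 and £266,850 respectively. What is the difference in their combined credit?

£120

Miguel (£259,250): Disability Support Credit: £259,250 is at or below the £311,300 threshold, so the full £9,925 applies. Apprenticeship Credit: £259,250 is at or below the £266,400 threshold, so the full £2,971 applies. total £9,925 + £2,971 = £12,896
Ingrid (£266,850): Disability Support Credit: £266,850 is at or below the £311,300 threshold, so the full £9,925 applies. Apprenticeship Credit: income exceeds £266,400 by £450, which is 2 full-or-partial £250 increments; reduction = 2 × £60 = £120, leaving £2,851. total £9,925 + £2,851 = £12,776
Difference: |£12,896 − £12,776| = £120.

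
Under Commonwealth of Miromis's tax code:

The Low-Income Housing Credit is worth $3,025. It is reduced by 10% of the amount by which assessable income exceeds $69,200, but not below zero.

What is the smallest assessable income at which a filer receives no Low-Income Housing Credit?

$99,450

The credit falls by 10% of each dollar above $69,200, so it reaches zero when the excess is $3,025 / 10% = $30,250: income = $69,200 + $30,250 = $99,450.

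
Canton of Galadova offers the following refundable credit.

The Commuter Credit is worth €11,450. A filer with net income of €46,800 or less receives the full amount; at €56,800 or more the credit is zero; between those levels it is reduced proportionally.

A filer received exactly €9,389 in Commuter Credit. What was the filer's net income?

€48,600

€9,389 is 9,389/11,450 of the full €11,450, so 2,061/11,450 of the €10,000 range has been used: income = €46,800 + €10,000 × 2,061/11,450 = €48,600.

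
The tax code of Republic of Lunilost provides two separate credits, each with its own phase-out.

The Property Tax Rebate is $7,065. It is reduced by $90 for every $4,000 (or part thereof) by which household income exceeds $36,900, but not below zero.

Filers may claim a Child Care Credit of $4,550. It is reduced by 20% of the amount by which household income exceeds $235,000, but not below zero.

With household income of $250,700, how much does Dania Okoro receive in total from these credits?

$3,615

Property Tax Rebate: income exceeds $36,900 by $213,800, which is 54 full-or-partial $4,000 increments; reduction = 54 × $90 = $4,860, leaving $2,205.
Child Care Credit: 20% of the $15,700 excess over $235,000 is $3,140; credit = $4,550 − $3,140 = $1,410.
Total: $2,205 + $1,410 = $3,615.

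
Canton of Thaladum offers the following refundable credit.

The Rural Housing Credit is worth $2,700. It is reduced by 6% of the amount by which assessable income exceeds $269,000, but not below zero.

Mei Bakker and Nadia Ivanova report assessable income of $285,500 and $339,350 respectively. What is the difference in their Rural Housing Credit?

$1,710

Mei ($285,500): Rural Housing Credit: 6% of the $16,500 excess over $269,000 is $990; credit = $2,700 − $990 = $1,710.
Nadia ($339,350): Rural Housing Credit: 6% of the $70,350 excess over $269,000 is $4,221 ≥ base, so the credit is $0.
Difference: |$1,710 − $0| = $1,710.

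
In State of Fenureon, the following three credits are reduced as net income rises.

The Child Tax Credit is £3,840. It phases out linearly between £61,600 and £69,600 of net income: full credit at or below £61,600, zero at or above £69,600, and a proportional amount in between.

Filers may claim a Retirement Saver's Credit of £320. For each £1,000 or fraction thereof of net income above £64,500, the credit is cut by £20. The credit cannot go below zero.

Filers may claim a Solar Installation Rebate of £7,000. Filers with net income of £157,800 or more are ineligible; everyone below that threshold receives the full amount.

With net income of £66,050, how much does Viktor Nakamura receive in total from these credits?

£8,984

Child Tax Credit: £66,050 is £4,450 into a £8,000 phase-out range, leaving 3,550/8,000 of the credit: £3,840 × 3,550/8,000 = £1,704.
Retirement Saver's Credit: income exceeds £64,500 by £1,550, which is 2 full-or-partial £1,000 increments; reduction = 2 × £20 = £40, leaving £280.
Solar Installation Rebate: £66,050 is below the £157,800 cutoff, so the full £7,000 applies.
Total: £1,704 + £280 + £7,000 = £8,984.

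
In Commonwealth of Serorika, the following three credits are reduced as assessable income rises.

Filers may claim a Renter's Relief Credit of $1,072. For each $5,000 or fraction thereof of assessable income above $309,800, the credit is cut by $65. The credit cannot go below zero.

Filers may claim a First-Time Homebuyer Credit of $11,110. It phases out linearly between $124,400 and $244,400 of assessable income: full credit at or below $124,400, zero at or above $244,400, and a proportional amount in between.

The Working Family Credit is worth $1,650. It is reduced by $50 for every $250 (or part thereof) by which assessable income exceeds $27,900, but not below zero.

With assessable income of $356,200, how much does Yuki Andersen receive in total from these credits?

$422

Renter's Relief Credit: income exceeds $309,800 by $46,400, which is 10 full-or-partial $5,000 increments; reduction = 10 × $65 = $650, leaving $422.
First-Time Homebuyer Credit: $356,200 is at or above $244,400, so the credit is $0.
Working Family Credit: income exceeds $27,900 by $328,300 → 1314 increments × $50 = $65,700 ≥ base, so the credit is $0.
Total: $422 + $0 + $0 = $422.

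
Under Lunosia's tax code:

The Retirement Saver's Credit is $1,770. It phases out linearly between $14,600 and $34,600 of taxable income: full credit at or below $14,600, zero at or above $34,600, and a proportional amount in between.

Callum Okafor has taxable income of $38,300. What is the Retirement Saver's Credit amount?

$0

Retirement Saver's Credit: $38,300 is at or above $34,600, so the credit is $0.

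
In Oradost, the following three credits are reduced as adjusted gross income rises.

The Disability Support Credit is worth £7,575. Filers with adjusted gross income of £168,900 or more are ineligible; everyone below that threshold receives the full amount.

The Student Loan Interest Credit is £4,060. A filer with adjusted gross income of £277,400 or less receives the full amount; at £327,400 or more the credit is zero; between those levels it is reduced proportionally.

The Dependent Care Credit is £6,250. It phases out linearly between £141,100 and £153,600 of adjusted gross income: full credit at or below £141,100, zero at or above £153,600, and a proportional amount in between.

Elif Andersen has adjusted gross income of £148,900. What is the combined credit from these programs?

Disability Support Credit: £148,900 is below the £168,900 cutoff, so the full £7,575 applies.
Student Loan Interest Credit: £148,900 is at or below the £277,400 threshold, so the full £4,060 applies.
Dependent Care Credit: £148,900 is £7,800 into a £12,500 phase-out range, leaving 4,700/12,500 of the credit: £6,250 × 4,700/12,500 = £2,350.
Total: £7,575 + £4,060 + £2,350 = £13,985.

£13,985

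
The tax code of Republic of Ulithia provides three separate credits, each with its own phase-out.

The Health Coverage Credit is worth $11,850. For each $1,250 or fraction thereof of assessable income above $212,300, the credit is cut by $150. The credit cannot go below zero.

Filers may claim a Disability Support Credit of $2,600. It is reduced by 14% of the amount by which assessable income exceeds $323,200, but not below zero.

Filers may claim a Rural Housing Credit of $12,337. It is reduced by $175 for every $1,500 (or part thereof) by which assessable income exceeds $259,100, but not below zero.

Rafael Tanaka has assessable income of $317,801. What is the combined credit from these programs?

Health Coverage Credit: income exceeds $212,300 by $105,501 → 85 increments × $150 = $12,750 ≥ base, so the credit is $0.
Disability Support Credit: $317,801 is at or below the $323,200 threshold, so the full $2,600 applies.
Rural Housing Credit: income exceeds $259,100 by $58,701, which is 40 full-or-partial $1,500 increments; reduction = 40 × $175 = $7,000, leaving $5,337.
Total: $0 + $2,600 + $5,337 = $7,937.

$7,937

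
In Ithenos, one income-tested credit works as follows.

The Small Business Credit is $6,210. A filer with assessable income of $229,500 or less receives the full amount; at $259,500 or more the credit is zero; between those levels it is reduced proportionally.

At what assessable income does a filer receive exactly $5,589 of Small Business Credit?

$5,589 is 5,589/6,210 of the full $6,210, so 621/6,210 of the $30,000 range has been used: income = $229,500 + $30,000 × 621/6,210 = $232,500.

$232,500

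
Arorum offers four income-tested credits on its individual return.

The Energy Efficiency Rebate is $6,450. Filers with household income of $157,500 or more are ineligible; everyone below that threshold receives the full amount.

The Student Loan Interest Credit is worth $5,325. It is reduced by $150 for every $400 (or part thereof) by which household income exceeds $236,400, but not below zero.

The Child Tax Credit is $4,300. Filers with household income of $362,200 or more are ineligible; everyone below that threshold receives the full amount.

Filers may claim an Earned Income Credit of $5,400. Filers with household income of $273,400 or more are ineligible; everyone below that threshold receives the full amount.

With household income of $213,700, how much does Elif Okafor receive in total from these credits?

$15,025

Energy Efficiency Rebate: $213,700 meets or exceeds the $157,500 cutoff, so the credit is $0.
Student Loan Interest Credit: $213,700 is at or below the $236,400 threshold, so the full $5,325 applies.
Child Tax Credit: $213,700 is below the $362,200 cutoff, so the full $4,300 applies.
Earned Income Credit: $213,700 is below the $273,400 cutoff, so the full $5,400 applies.
Total: $0 + $5,325 + $4,300 + $5,400 = $15,025.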